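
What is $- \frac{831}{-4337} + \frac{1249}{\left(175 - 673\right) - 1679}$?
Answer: $- \frac{3607826}{9441649} \approx -0.38212$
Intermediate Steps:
$- \frac{831}{-4337} + \frac{1249}{\left(175 - 673\right) - 1679} = \left(-831\right) \left(- \frac{1}{4337}\right) + \frac{1249}{-498 - 1679} = \frac{831}{4337} + \frac{1249}{-2177} = \frac{831}{4337} + 1249 \left(- \frac{1}{2177}\right) = \frac{831}{4337} - \frac{1249}{2177} = - \frac{3607826}{9441649}$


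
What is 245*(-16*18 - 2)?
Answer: -71050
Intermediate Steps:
245*(-16*18 - 2) = 245*(-288 - 2) = 245*(-290) = -71050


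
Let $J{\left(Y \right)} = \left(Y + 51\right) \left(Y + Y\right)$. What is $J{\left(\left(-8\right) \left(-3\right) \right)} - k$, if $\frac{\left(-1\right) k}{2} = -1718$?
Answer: $164$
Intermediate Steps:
$k = 3436$ ($k = \left(-2\right) \left(-1718\right) = 3436$)
$J{\left(Y \right)} = 2 Y \left(51 + Y\right)$ ($J{\left(Y \right)} = \left(51 + Y\right) 2 Y = 2 Y \left(51 + Y\right)$)
$J{\left(\left(-8\right) \left(-3\right) \right)} - k = 2 \left(\left(-8\right) \left(-3\right)\right) \left(51 - -24\right) - 3436 = 2 \cdot 24 \left(51 + 24\right) - 3436 = 2 \cdot 24 \cdot 75 - 3436 = 3600 - 3436 = 164$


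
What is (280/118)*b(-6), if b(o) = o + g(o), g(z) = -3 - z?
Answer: -420/59 ≈ -7.1186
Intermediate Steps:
b(o) = -3 (b(o) = o + (-3 - o) = -3)
(280/118)*b(-6) = (280/118)*(-3) = (280*(1/118))*(-3) = (140/59)*(-3) = -420/59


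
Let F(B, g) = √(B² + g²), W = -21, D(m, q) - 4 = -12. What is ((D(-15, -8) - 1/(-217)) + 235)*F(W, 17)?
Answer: 49260*√730/217 ≈ 6133.3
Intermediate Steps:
D(m, q) = -8 (D(m, q) = 4 - 12 = -8)
((D(-15, -8) - 1/(-217)) + 235)*F(W, 17) = ((-8 - 1/(-217)) + 235)*√((-21)² + 17²) = ((-8 - 1*(-1/217)) + 235)*√(441 + 289) = ((-8 + 1/217) + 235)*√730 = (-1735/217 + 235)*√730 = 49260*√730/217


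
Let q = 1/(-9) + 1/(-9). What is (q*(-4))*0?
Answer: 0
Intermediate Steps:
q = -2/9 (q = 1*(-⅑) + 1*(-⅑) = -⅑ - ⅑ = -2/9 ≈ -0.22222)
(q*(-4))*0 = -2/9*(-4)*0 = (8/9)*0 = 0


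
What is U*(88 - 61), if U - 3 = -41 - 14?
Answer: -1404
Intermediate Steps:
U = -52 (U = 3 + (-41 - 14) = 3 - 55 = -52)
U*(88 - 61) = -52*(88 - 61) = -52*27 = -1404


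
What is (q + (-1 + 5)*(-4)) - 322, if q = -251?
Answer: -589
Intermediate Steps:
(q + (-1 + 5)*(-4)) - 322 = (-251 + (-1 + 5)*(-4)) - 322 = (-251 + 4*(-4)) - 322 = (-251 - 16) - 322 = -267 - 322 = -589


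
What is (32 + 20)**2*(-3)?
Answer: -8112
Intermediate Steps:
(32 + 20)**2*(-3) = 52**2*(-3) = 2704*(-3) = -8112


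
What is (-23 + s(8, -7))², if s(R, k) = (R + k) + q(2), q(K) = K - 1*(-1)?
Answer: 361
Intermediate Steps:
q(K) = 1 + K (q(K) = K + 1 = 1 + K)
s(R, k) = 3 + R + k (s(R, k) = (R + k) + (1 + 2) = (R + k) + 3 = 3 + R + k)
(-23 + s(8, -7))² = (-23 + (3 + 8 - 7))² = (-23 + 4)² = (-19)² = 361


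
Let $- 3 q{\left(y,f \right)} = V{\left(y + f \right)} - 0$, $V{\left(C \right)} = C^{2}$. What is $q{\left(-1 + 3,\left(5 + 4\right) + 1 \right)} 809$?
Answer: $-38832$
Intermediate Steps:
$q{\left(y,f \right)} = - \frac{\left(f + y\right)^{2}}{3}$ ($q{\left(y,f \right)} = - \frac{\left(y + f\right)^{2} - 0}{3} = - \frac{\left(f + y\right)^{2} + 0}{3} = - \frac{\left(f + y\right)^{2}}{3}$)
$q{\left(-1 + 3,\left(5 + 4\right) + 1 \right)} 809 = - \frac{\left(\left(\left(5 + 4\right) + 1\right) + \left(-1 + 3\right)\right)^{2}}{3} \cdot 809 = - \frac{\left(\left(9 + 1\right) + 2\right)^{2}}{3} \cdot 809 = - \frac{\left(10 + 2\right)^{2}}{3} \cdot 809 = - \frac{12^{2}}{3} \cdot 809 = \left(- \frac{1}{3}\right) 144 \cdot 809 = \left(-48\right) 809 = -38832$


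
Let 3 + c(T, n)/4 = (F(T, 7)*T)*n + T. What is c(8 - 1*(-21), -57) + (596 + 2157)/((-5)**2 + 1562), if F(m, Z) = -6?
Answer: 63127265/1587 ≈ 39778.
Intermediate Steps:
c(T, n) = -12 + 4*T - 24*T*n (c(T, n) = -12 + 4*((-6*T)*n + T) = -12 + 4*(-6*T*n + T) = -12 + 4*(T - 6*T*n) = -12 + (4*T - 24*T*n) = -12 + 4*T - 24*T*n)
c(8 - 1*(-21), -57) + (596 + 2157)/((-5)**2 + 1562) = (-12 + 4*(8 - 1*(-21)) - 24*(8 - 1*(-21))*(-57)) + (596 + 2157)/((-5)**2 + 1562) = (-12 + 4*(8 + 21) - 24*(8 + 21)*(-57)) + 2753/(25 + 1562) = (-12 + 4*29 - 24*29*(-57)) + 2753/1587 = (-12 + 116 + 39672) + 2753*(1/1587) = 39776 + 2753/1587 = 63127265/1587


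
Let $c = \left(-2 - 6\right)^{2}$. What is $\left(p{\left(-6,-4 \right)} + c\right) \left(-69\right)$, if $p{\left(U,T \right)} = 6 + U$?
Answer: $-4416$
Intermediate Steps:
$c = 64$ ($c = \left(-8\right)^{2} = 64$)
$\left(p{\left(-6,-4 \right)} + c\right) \left(-69\right) = \left(\left(6 - 6\right) + 64\right) \left(-69\right) = \left(0 + 64\right) \left(-69\right) = 64 \left(-69\right) = -4416$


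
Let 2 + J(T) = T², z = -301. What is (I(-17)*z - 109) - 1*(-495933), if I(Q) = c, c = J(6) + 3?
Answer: 484687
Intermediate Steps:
J(T) = -2 + T²
c = 37 (c = (-2 + 6²) + 3 = (-2 + 36) + 3 = 34 + 3 = 37)
I(Q) = 37
(I(-17)*z - 109) - 1*(-495933) = (37*(-301) - 109) - 1*(-495933) = (-11137 - 109) + 495933 = -11246 + 495933 = 484687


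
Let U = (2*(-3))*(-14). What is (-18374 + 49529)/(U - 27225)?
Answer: -10385/9047 ≈ -1.1479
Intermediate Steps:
U = 84 (U = -6*(-14) = 84)
(-18374 + 49529)/(U - 27225) = (-18374 + 49529)/(84 - 27225) = 31155/(-27141) = 31155*(-1/27141) = -10385/9047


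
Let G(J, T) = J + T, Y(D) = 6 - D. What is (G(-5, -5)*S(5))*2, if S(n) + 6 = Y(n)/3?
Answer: 340/3 ≈ 113.33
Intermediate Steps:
S(n) = -4 - n/3 (S(n) = -6 + (6 - n)/3 = -6 + (6 - n)*(1/3) = -6 + (2 - n/3) = -4 - n/3)
(G(-5, -5)*S(5))*2 = ((-5 - 5)*(-4 - 1/3*5))*2 = -10*(-4 - 5/3)*2 = -10*(-17/3)*2 = (170/3)*2 = 340/3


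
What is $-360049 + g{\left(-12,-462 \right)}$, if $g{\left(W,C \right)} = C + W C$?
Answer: $-354967$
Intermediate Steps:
$g{\left(W,C \right)} = C + C W$
$-360049 + g{\left(-12,-462 \right)} = -360049 - 462 \left(1 - 12\right) = -360049 - -5082 = -360049 + 5082 = -354967$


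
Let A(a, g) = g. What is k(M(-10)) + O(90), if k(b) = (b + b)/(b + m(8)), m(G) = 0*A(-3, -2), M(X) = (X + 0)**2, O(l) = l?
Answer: 92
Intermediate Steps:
M(X) = X**2
m(G) = 0 (m(G) = 0*(-2) = 0)
k(b) = 2 (k(b) = (b + b)/(b + 0) = (2*b)/b = 2)
k(M(-10)) + O(90) = 2 + 90 = 92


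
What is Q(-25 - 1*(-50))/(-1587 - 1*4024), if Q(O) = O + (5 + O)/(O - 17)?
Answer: -115/22444 ≈ -0.0051239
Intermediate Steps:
Q(O) = O + (5 + O)/(-17 + O)
Q(-25 - 1*(-50))/(-1587 - 1*4024) = ((5 + (-25 - 1*(-50))² - 16*(-25 - 1*(-50)))/(-17 + (-25 - 1*(-50))))/(-1587 - 1*4024) = ((5 + (-25 + 50)² - 16*(-25 + 50))/(-17 + (-25 + 50)))/(-1587 - 4024) = ((5 + 25² - 16*25)/(-17 + 25))/(-5611) = ((5 + 625 - 400)/8)*(-1/5611) = ((⅛)*230)*(-1/5611) = (115/4)*(-1/5611) = -115/22444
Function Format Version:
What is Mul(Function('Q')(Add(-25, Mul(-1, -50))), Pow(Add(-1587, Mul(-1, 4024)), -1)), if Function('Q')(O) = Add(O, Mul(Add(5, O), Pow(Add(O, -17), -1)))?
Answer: Rational(-115, 22444) ≈ -0.0051239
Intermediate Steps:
Function('Q')(O) = Add(O, Mul(Pow(Add(-17, O), -1), Add(5, O))) (Function('Q')(O) = Add(O, Mul(Add(5, O), Pow(Add(-17, O), -1))) = Add(O, Mul(Pow(Add(-17, O), -1), Add(5, O))))
Mul(Function('Q')(Add(-25, Mul(-1, -50))), Pow(Add(-1587, Mul(-1, 4024)), -1)) = Mul(Mul(Pow(Add(-17, Add(-25, Mul(-1, -50))), -1), Add(5, Pow(Add(-25, Mul(-1, -50)), 2), Mul(-16, Add(-25, Mul(-1, -50))))), Pow(Add(-1587, Mul(-1, 4024)), -1)) = Mul(Mul(Pow(Add(-17, Add(-25, 50)), -1), Add(5, Pow(Add(-25, 50), 2), Mul(-16, Add(-25, 50)))), Pow(Add(-1587, -4024), -1)) = Mul(Mul(Pow(Add(-17, 25), -1), Add(5, Pow(25, 2), Mul(-16, 25))), Pow(-5611, -1)) = Mul(Mul(Pow(8, -1), Add(5, 625, -400)), Rational(-1, 5611)) = Mul(Mul(Rational(1, 8), 230), Rational(-1, 5611)) = Mul(Rational(115, 4), Rational(-1, 5611)) = Rational(-115, 22444)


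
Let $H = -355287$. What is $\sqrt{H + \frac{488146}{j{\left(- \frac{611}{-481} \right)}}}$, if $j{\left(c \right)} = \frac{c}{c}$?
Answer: $\sqrt{132859} \approx 364.5$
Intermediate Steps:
$j{\left(c \right)} = 1$
$\sqrt{H + \frac{488146}{j{\left(- \frac{611}{-481} \right)}}} = \sqrt{-355287 + \frac{488146}{1}} = \sqrt{-355287 + 488146 \cdot 1} = \sqrt{-355287 + 488146} = \sqrt{132859}$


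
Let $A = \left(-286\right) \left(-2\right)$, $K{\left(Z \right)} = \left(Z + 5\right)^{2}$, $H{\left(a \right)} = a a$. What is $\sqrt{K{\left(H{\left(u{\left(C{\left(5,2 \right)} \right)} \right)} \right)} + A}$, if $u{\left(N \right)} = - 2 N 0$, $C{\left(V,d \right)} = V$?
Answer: $\sqrt{597} \approx 24.434$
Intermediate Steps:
$u{\left(N \right)} = 0$
$H{\left(a \right)} = a^{2}$
$K{\left(Z \right)} = \left(5 + Z\right)^{2}$
$A = 572$
$\sqrt{K{\left(H{\left(u{\left(C{\left(5,2 \right)} \right)} \right)} \right)} + A} = \sqrt{\left(5 + 0^{2}\right)^{2} + 572} = \sqrt{\left(5 + 0\right)^{2} + 572} = \sqrt{5^{2} + 572} = \sqrt{25 + 572} = \sqrt{597}$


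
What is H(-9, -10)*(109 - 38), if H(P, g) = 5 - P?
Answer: 994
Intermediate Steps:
H(-9, -10)*(109 - 38) = (5 - 1*(-9))*(109 - 38) = (5 + 9)*71 = 14*71 = 994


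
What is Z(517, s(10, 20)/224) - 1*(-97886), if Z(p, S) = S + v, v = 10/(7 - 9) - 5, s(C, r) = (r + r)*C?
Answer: 1370289/14 ≈ 97878.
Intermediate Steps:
s(C, r) = 2*C*r (s(C, r) = (2*r)*C = 2*C*r)
v = -10 (v = 10/(-2) - 5 = -½*10 - 5 = -5 - 5 = -10)
Z(p, S) = -10 + S (Z(p, S) = S - 10 = -10 + S)
Z(517, s(10, 20)/224) - 1*(-97886) = (-10 + (2*10*20)/224) - 1*(-97886) = (-10 + 400*(1/224)) + 97886 = (-10 + 25/14) + 97886 = -115/14 + 97886 = 1370289/14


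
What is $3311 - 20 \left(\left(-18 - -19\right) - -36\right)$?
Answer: $2571$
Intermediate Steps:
$3311 - 20 \left(\left(-18 - -19\right) - -36\right) = 3311 - 20 \left(\left(-18 + 19\right) + 36\right) = 3311 - 20 \left(1 + 36\right) = 3311 - 740 = 2571$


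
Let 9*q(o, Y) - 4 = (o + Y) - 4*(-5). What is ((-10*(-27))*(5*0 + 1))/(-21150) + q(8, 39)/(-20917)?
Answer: -581444/44239455 ≈ -0.013143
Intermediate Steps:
q(o, Y) = 8/3 + Y/9 + o/9 (q(o, Y) = 4/9 + ((o + Y) - 4*(-5))/9 = 4/9 + ((Y + o) + 20)/9 = 4/9 + (20 + Y + o)/9 = 4/9 + (20/9 + Y/9 + o/9) = 8/3 + Y/9 + o/9)
((-10*(-27))*(5*0 + 1))/(-21150) + q(8, 39)/(-20917) = ((-10*(-27))*(5*0 + 1))/(-21150) + (8/3 + (⅑)*39 + (⅑)*8)/(-20917) = (270*(0 + 1))*(-1/21150) + (8/3 + 13/3 + 8/9)*(-1/20917) = (270*1)*(-1/21150) + (71/9)*(-1/20917) = 270*(-1/21150) - 71/188253 = -3/235 - 71/188253 = -581444/44239455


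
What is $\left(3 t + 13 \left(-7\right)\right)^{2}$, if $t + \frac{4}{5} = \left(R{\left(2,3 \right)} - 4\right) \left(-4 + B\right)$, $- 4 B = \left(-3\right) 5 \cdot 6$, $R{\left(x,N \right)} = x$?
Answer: $\frac{1044484}{25} \approx 41779.0$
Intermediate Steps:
$B = \frac{45}{2}$ ($B = - \frac{\left(-3\right) 5 \cdot 6}{4} = - \frac{\left(-15\right) 6}{4} = \left(- \frac{1}{4}\right) \left(-90\right) = \frac{45}{2} \approx 22.5$)
$t = - \frac{189}{5}$ ($t = - \frac{4}{5} + \left(2 - 4\right) \left(-4 + \frac{45}{2}\right) = - \frac{4}{5} - 37 = - \frac{189}{5} \approx -37.8$)
$\left(3 t + 13 \left(-7\right)\right)^{2} = \left(3 \left(- \frac{189}{5}\right) + 13 \left(-7\right)\right)^{2} = \left(- \frac{567}{5} - 91\right)^{2} = \left(- \frac{1022}{5}\right)^{2} = \frac{1044484}{25}$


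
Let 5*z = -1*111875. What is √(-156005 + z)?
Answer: 6*I*√4955 ≈ 422.35*I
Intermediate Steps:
z = -22375 (z = (-1*111875)/5 = (⅕)*(-111875) = -22375)
√(-156005 + z) = √(-156005 - 22375) = √(-178380) = 6*I*√4955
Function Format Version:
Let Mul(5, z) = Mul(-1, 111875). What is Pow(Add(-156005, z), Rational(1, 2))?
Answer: Mul(6, I, Pow(4955, Rational(1, 2))) ≈ Mul(422.35, I)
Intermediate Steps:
z = -22375 (z = Mul(Rational(1, 5), Mul(-1, 111875)) = Mul(Rational(1, 5), -111875) = -22375)
Pow(Add(-156005, z), Rational(1, 2)) = Pow(Add(-156005, -22375), Rational(1, 2)) = Pow(-178380, Rational(1, 2)) = Mul(6, I, Pow(4955, Rational(1, 2)))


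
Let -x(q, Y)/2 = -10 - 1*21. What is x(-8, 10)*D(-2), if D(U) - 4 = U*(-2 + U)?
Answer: 744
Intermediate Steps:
x(q, Y) = 62 (x(q, Y) = -2*(-10 - 1*21) = -2*(-10 - 21) = -2*(-31) = 62)
D(U) = 4 + U*(-2 + U)
x(-8, 10)*D(-2) = 62*(4 + (-2)² - 2*(-2)) = 62*(4 + 4 + 4) = 62*12 = 744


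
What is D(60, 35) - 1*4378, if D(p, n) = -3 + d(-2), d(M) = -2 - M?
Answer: -4381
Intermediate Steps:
D(p, n) = -3 (D(p, n) = -3 + (-2 - 1*(-2)) = -3 + (-2 + 2) = -3 + 0 = -3)
D(60, 35) - 1*4378 = -3 - 1*4378 = -3 - 4378 = -4381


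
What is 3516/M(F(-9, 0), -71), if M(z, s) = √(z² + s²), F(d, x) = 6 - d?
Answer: 1758*√5266/2633 ≈ 48.452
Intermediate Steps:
M(z, s) = √(s² + z²)
3516/M(F(-9, 0), -71) = 3516/(√((-71)² + (6 - 1*(-9))²)) = 3516/(√(5041 + (6 + 9)²)) = 3516/(√(5041 + 15²)) = 3516/(√(5041 + 225)) = 3516/(√5266) = 3516*(√5266/5266) = 1758*√5266/2633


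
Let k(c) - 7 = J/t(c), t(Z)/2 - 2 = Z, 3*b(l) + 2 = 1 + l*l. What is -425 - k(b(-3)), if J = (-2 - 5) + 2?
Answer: -12081/28 ≈ -431.46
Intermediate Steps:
J = -5 (J = -7 + 2 = -5)
b(l) = -1/3 + l**2/3 (b(l) = -2/3 + (1 + l*l)/3 = -2/3 + (1 + l**2)/3 = -2/3 + (1/3 + l**2/3) = -1/3 + l**2/3)
t(Z) = 4 + 2*Z
k(c) = 7 - 5/(4 + 2*c)
-425 - k(b(-3)) = -425 - (23 + 14*(-1/3 + (1/3)*(-3)**2))/(2*(2 + (-1/3 + (1/3)*(-3)**2))) = -425 - (23 + 14*(-1/3 + (1/3)*9))/(2*(2 + (-1/3 + (1/3)*9))) = -425 - (23 + 14*(-1/3 + 3))/(2*(2 + (-1/3 + 3))) = -425 - (23 + 14*(8/3))/(2*(2 + 8/3)) = -425 - (23 + 112/3)/(2*14/3) = -425 - 3*181/(2*14*3) = -425 - 1*181/28 = -425 - 181/28 = -12081/28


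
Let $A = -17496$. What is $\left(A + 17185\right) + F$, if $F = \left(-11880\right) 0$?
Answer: $-311$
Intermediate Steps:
$F = 0$
$\left(A + 17185\right) + F = \left(-17496 + 17185\right) + 0 = -311 + 0 = -311$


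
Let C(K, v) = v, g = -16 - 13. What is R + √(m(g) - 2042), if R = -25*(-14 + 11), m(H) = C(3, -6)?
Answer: 75 + 32*I*√2 ≈ 75.0 + 45.255*I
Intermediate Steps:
g = -29
m(H) = -6
R = 75 (R = -25*(-3) = 75)
R + √(m(g) - 2042) = 75 + √(-6 - 2042) = 75 + √(-2048) = 75 + 32*I*√2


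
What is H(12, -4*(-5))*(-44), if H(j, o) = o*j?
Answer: -10560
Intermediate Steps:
H(j, o) = j*o
H(12, -4*(-5))*(-44) = (12*(-4*(-5)))*(-44) = (12*20)*(-44) = 240*(-44) = -10560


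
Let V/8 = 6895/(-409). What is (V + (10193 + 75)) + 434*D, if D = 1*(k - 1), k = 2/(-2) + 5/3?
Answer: 12255850/1227 ≈ 9988.5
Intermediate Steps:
k = ⅔ (k = 2*(-½) + 5*(⅓) = -1 + 5/3 = ⅔ ≈ 0.66667)
D = -⅓ (D = 1*(⅔ - 1) = 1*(-⅓) = -⅓ ≈ -0.33333)
V = -55160/409 (V = 8*(6895/(-409)) = 8*(6895*(-1/409)) = 8*(-6895/409) = -55160/409 ≈ -134.87)
(V + (10193 + 75)) + 434*D = (-55160/409 + (10193 + 75)) + 434*(-⅓) = (-55160/409 + 10268) - 434/3 = 4144452/409 - 434/3 = 12255850/1227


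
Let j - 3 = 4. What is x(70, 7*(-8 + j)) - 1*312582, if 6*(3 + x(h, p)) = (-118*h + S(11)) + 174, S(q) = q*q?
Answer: -627825/2 ≈ -3.1391e+5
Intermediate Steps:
j = 7 (j = 3 + 4 = 7)
S(q) = q**2
x(h, p) = 277/6 - 59*h/3 (x(h, p) = -3 + ((-118*h + 11**2) + 174)/6 = -3 + ((-118*h + 121) + 174)/6 = -3 + ((121 - 118*h) + 174)/6 = -3 + (295 - 118*h)/6 = -3 + (295/6 - 59*h/3) = 277/6 - 59*h/3)
x(70, 7*(-8 + j)) - 1*312582 = (277/6 - 59/3*70) - 1*312582 = (277/6 - 4130/3) - 312582 = -2661/2 - 312582 = -627825/2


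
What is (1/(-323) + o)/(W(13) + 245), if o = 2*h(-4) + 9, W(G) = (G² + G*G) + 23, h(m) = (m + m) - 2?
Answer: -1777/97869 ≈ -0.018157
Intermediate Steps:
h(m) = -2 + 2*m (h(m) = 2*m - 2 = -2 + 2*m)
W(G) = 23 + 2*G² (W(G) = (G² + G²) + 23 = 2*G² + 23 = 23 + 2*G²)
o = -11 (o = 2*(-2 + 2*(-4)) + 9 = 2*(-2 - 8) + 9 = 2*(-10) + 9 = -20 + 9 = -11)
(1/(-323) + o)/(W(13) + 245) = (1/(-323) - 11)/((23 + 2*13²) + 245) = (-1/323 - 11)/((23 + 2*169) + 245) = -3554/(323*((23 + 338) + 245)) = -3554/(323*(361 + 245)) = -3554/323/606 = -3554/323*1/606 = -1777/97869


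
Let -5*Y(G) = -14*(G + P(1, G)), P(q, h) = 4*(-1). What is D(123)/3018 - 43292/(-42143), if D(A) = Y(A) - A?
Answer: 697568573/635937870 ≈ 1.0969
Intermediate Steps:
P(q, h) = -4
Y(G) = -56/5 + 14*G/5 (Y(G) = -(-14)*(G - 4)/5 = -(-14)*(-4 + G)/5 = -(56 - 14*G)/5 = -56/5 + 14*G/5)
D(A) = -56/5 + 9*A/5 (D(A) = (-56/5 + 14*A/5) - A = -56/5 + 9*A/5)
D(123)/3018 - 43292/(-42143) = (-56/5 + (9/5)*123)/3018 - 43292/(-42143) = (-56/5 + 1107/5)*(1/3018) - 43292*(-1/42143) = (1051/5)*(1/3018) + 43292/42143 = 1051/15090 + 43292/42143 = 697568573/635937870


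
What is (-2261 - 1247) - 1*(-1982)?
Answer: -1526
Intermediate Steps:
(-2261 - 1247) - 1*(-1982) = -3508 + 1982 = -1526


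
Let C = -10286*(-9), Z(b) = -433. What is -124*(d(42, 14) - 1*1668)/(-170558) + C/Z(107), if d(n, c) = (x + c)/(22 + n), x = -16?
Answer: -127030369807/590812912 ≈ -215.01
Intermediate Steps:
d(n, c) = (-16 + c)/(22 + n)
C = 92574
-124*(d(42, 14) - 1*1668)/(-170558) + C/Z(107) = -124*((-16 + 14)/(22 + 42) - 1*1668)/(-170558) + 92574/(-433) = -124*(-2/64 - 1668)*(-1/170558) + 92574*(-1/433) = -124*((1/64)*(-2) - 1668)*(-1/170558) - 92574/433 = -124*(-1/32 - 1668)*(-1/170558) - 92574/433 = -124*(-53377/32)*(-1/170558) - 92574/433 = (1654687/8)*(-1/170558) - 92574/433 = -1654687/1364464 - 92574/433 = -127030369807/590812912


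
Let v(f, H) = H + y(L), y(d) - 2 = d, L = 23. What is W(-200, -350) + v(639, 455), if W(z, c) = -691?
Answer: -211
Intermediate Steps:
y(d) = 2 + d
v(f, H) = 25 + H (v(f, H) = H + (2 + 23) = H + 25 = 25 + H)
W(-200, -350) + v(639, 455) = -691 + (25 + 455) = -691 + 480 = -211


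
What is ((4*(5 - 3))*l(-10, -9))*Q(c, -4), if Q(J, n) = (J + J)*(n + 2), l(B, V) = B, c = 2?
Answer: 640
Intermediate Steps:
Q(J, n) = 2*J*(2 + n) (Q(J, n) = (2*J)*(2 + n) = 2*J*(2 + n))
((4*(5 - 3))*l(-10, -9))*Q(c, -4) = ((4*(5 - 3))*(-10))*(2*2*(2 - 4)) = ((4*2)*(-10))*(2*2*(-2)) = (8*(-10))*(-8) = -80*(-8) = 640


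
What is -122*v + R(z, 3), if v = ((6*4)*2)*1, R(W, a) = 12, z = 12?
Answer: -5844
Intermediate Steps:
v = 48 (v = (24*2)*1 = 48*1 = 48)
-122*v + R(z, 3) = -122*48 + 12 = -5856 + 12 = -5844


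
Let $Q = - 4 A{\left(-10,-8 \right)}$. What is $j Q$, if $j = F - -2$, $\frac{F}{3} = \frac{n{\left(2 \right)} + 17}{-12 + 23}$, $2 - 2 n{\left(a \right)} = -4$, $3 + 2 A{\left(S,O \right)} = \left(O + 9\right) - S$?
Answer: $- \frac{1312}{11} \approx -119.27$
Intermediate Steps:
$A{\left(S,O \right)} = 3 + \frac{O}{2} - \frac{S}{2}$ ($A{\left(S,O \right)} = - \frac{3}{2} + \frac{\left(O + 9\right) - S}{2} = - \frac{3}{2} + \frac{\left(9 + O\right) - S}{2} = - \frac{3}{2} + \frac{9 + O - S}{2} = - \frac{3}{2} + \left(\frac{9}{2} + \frac{O}{2} - \frac{S}{2}\right) = 3 + \frac{O}{2} - \frac{S}{2}$)
$n{\left(a \right)} = 3$ ($n{\left(a \right)} = 1 - -2 = 1 + 2 = 3$)
$Q = -16$ ($Q = - 4 \left(3 + \frac{1}{2} \left(-8\right) - -5\right) = - 4 \left(3 - 4 + 5\right) = \left(-4\right) 4 = -16$)
$F = \frac{60}{11}$ ($F = 3 \frac{3 + 17}{-12 + 23} = 3 \cdot \frac{20}{11} = \frac{60}{11} \approx 5.4545$)
$j = \frac{82}{11}$ ($j = \frac{60}{11} - -2 = \frac{60}{11} + 2 = \frac{82}{11} \approx 7.4545$)
$j Q = \frac{82}{11} \left(-16\right) = - \frac{1312}{11}$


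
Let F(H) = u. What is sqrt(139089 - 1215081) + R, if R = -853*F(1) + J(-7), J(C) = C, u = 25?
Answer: -21332 + 2*I*sqrt(268998) ≈ -21332.0 + 1037.3*I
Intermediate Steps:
F(H) = 25
R = -21332 (R = -853*25 - 7 = -21325 - 7 = -21332)
sqrt(139089 - 1215081) + R = sqrt(139089 - 1215081) - 21332 = sqrt(-1075992) - 21332 = 2*I*sqrt(268998) - 21332 = -21332 + 2*I*sqrt(268998)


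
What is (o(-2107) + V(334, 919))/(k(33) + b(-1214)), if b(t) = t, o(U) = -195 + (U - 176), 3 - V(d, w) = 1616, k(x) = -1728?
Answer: 4091/2942 ≈ 1.3906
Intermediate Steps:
V(d, w) = -1613 (V(d, w) = 3 - 1*1616 = 3 - 1616 = -1613)
o(U) = -371 + U (o(U) = -195 + (-176 + U) = -371 + U)
(o(-2107) + V(334, 919))/(k(33) + b(-1214)) = ((-371 - 2107) - 1613)/(-1728 - 1214) = (-2478 - 1613)/(-2942) = -4091*(-1/2942) = 4091/2942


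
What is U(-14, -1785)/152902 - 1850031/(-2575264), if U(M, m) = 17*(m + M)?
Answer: 102057070525/196881508064 ≈ 0.51837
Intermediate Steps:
U(M, m) = 17*M + 17*m (U(M, m) = 17*(M + m) = 17*M + 17*m)
U(-14, -1785)/152902 - 1850031/(-2575264) = (17*(-14) + 17*(-1785))/152902 - 1850031/(-2575264) = (-238 - 30345)*(1/152902) - 1850031*(-1/2575264) = -30583*1/152902 + 1850031/2575264 = -30583/152902 + 1850031/2575264 = 102057070525/196881508064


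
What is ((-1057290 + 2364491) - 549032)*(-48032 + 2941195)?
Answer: 2193506498547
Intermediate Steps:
((-1057290 + 2364491) - 549032)*(-48032 + 2941195) = (1307201 - 549032)*2893163 = 758169*2893163 = 2193506498547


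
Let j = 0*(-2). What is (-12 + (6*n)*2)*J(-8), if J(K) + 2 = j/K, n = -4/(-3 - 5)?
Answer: 12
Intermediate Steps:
n = 1/2 (n = -4/(-8) = -4*(-1/8) = 1/2 ≈ 0.50000)
j = 0
J(K) = -2 (J(K) = -2 + 0/K = -2 + 0 = -2)
(-12 + (6*n)*2)*J(-8) = (-12 + (6*(1/2))*2)*(-2) = (-12 + 3*2)*(-2) = (-12 + 6)*(-2) = -6*(-2) = 12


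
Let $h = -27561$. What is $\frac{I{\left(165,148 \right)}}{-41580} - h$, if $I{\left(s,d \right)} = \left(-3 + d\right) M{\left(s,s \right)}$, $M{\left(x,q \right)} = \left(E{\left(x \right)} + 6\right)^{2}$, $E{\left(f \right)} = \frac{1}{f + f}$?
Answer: $\frac{3565638507133}{129373200} \approx 27561.0$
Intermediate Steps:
$E{\left(f \right)} = \frac{1}{2 f}$
$M{\left(x,q \right)} = \left(6 + \frac{1}{2 x}\right)^{2}$ ($M{\left(x,q \right)} = \left(\frac{1}{2 x} + 6\right)^{2} = \left(6 + \frac{1}{2 x}\right)^{2}$)
$I{\left(s,d \right)} = \frac{\left(1 + 12 s\right)^{2} \left(-3 + d\right)}{4 s^{2}}$ ($I{\left(s,d \right)} = \left(-3 + d\right) \frac{\left(1 + 12 s\right)^{2}}{4 s^{2}} = \frac{\left(1 + 12 s\right)^{2} \left(-3 + d\right)}{4 s^{2}}$)
$\frac{I{\left(165,148 \right)}}{-41580} - h = \frac{\frac{1}{4} \cdot \frac{1}{27225} \left(1 + 12 \cdot 165\right)^{2} \left(-3 + 148\right)}{-41580} - -27561 = \frac{1}{4} \cdot \frac{1}{27225} \left(1 + 1980\right)^{2} \cdot 145 \left(- \frac{1}{41580}\right) + 27561 = \frac{1}{4} \cdot \frac{1}{27225} \cdot 1981^{2} \cdot 145 \left(- \frac{1}{41580}\right) + 27561 = \frac{1}{4} \cdot \frac{1}{27225} \cdot 3924361 \cdot 145 \left(- \frac{1}{41580}\right) + 27561 = \frac{113806469}{21780} \left(- \frac{1}{41580}\right) + 27561 = - \frac{16258067}{129373200} + 27561 = \frac{3565638507133}{129373200}$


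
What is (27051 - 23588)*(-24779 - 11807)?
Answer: -126697318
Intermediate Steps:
(27051 - 23588)*(-24779 - 11807) = 3463*(-36586) = -126697318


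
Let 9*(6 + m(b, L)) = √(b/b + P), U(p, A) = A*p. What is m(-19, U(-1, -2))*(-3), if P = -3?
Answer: 18 - I*√2/3 ≈ 18.0 - 0.4714*I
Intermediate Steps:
m(b, L) = -6 + I*√2/9 (m(b, L) = -6 + √(b/b - 3)/9 = -6 + √(1 - 3)/9 = -6 + √(-2)/9 = -6 + (I*√2)/9 = -6 + I*√2/9)
m(-19, U(-1, -2))*(-3) = (-6 + I*√2/9)*(-3) = 18 - I*√2/3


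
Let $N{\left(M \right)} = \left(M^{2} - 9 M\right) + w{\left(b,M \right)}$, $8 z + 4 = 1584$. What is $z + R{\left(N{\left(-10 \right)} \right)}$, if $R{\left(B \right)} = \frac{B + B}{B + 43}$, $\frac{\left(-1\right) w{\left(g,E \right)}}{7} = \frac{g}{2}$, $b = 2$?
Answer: $\frac{45001}{226} \approx 199.12$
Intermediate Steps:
$w{\left(g,E \right)} = - \frac{7 g}{2}$ ($w{\left(g,E \right)} = - 7 \frac{g}{2} = - \frac{7 g}{2}$)
$z = \frac{395}{2}$ ($z = - \frac{1}{2} + \frac{1}{8} \cdot 1584 = - \frac{1}{2} + 198 = \frac{395}{2} \approx 197.5$)
$N{\left(M \right)} = -7 + M^{2} - 9 M$ ($N{\left(M \right)} = \left(M^{2} - 9 M\right) - 7 = -7 + M^{2} - 9 M$)
$R{\left(B \right)} = \frac{2 B}{43 + B}$
$z + R{\left(N{\left(-10 \right)} \right)} = \frac{395}{2} + \frac{2 \left(-7 + \left(-10\right)^{2} - -90\right)}{43 - \left(-83 - 100\right)} = \frac{395}{2} + \frac{2 \left(-7 + 100 + 90\right)}{43 + \left(-7 + 100 + 90\right)} = \frac{395}{2} + 2 \cdot 183 \frac{1}{43 + 183} = \frac{395}{2} + 2 \cdot 183 \cdot \frac{1}{226} = \frac{395}{2} + \frac{183}{113} = \frac{45001}{226}$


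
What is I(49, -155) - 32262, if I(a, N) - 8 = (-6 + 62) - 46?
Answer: -32244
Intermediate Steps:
I(a, N) = 18 (I(a, N) = 8 + ((-6 + 62) - 46) = 8 + (56 - 46) = 8 + 10 = 18)
I(49, -155) - 32262 = 18 - 32262 = -32244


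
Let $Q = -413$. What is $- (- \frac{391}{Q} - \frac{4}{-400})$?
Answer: $- \frac{39513}{41300} \approx -0.95673$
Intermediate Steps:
$- (- \frac{391}{Q} - \frac{4}{-400}) = - (- \frac{391}{-413} - \frac{4}{-400}) = - (\left(-391\right) \left(- \frac{1}{413}\right) - - \frac{1}{100}) = - (\frac{391}{413} + \frac{1}{100}) = \left(-1\right) \frac{39513}{41300} = - \frac{39513}{41300}$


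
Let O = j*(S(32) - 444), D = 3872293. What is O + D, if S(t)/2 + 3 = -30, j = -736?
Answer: 4247653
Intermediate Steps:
S(t) = -66 (S(t) = -6 + 2*(-30) = -6 - 60 = -66)
O = 375360 (O = -736*(-66 - 444) = -736*(-510) = 375360)
O + D = 375360 + 3872293 = 4247653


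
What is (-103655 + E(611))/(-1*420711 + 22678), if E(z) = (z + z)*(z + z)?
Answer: -1389629/398033 ≈ -3.4912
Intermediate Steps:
E(z) = 4*z² (E(z) = (2*z)*(2*z) = 4*z²)
(-103655 + E(611))/(-1*420711 + 22678) = (-103655 + 4*611²)/(-1*420711 + 22678) = (-103655 + 4*373321)/(-420711 + 22678) = (-103655 + 1493284)/(-398033) = 1389629*(-1/398033) = -1389629/398033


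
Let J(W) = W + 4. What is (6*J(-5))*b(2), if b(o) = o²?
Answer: -24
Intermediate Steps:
J(W) = 4 + W
(6*J(-5))*b(2) = (6*(4 - 5))*2² = (6*(-1))*4 = -6*4 = -24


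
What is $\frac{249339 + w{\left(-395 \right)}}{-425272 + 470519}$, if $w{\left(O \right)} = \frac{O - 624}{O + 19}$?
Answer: $\frac{93752483}{17012872} \approx 5.5107$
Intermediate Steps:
$w{\left(O \right)} = \frac{-624 + O}{19 + O}$
$\frac{249339 + w{\left(-395 \right)}}{-425272 + 470519} = \frac{249339 + \frac{-624 - 395}{19 - 395}}{-425272 + 470519} = \frac{249339 + \frac{1}{-376} \left(-1019\right)}{45247} = \left(249339 - - \frac{1019}{376}\right) \frac{1}{45247} = \left(249339 + \frac{1019}{376}\right) \frac{1}{45247} = \frac{93752483}{376} \cdot \frac{1}{45247} = \frac{93752483}{17012872}$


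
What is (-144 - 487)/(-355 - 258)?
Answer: 631/613 ≈ 1.0294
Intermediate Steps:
(-144 - 487)/(-355 - 258) = -631/(-613) = -631*(-1/613) = 631/613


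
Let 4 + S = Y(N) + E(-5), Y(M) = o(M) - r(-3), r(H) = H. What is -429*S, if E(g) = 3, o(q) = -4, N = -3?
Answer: 858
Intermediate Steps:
Y(M) = -1 (Y(M) = -4 - 1*(-3) = -4 + 3 = -1)
S = -2 (S = -4 + (-1 + 3) = -4 + 2 = -2)
-429*S = -429*(-2) = 858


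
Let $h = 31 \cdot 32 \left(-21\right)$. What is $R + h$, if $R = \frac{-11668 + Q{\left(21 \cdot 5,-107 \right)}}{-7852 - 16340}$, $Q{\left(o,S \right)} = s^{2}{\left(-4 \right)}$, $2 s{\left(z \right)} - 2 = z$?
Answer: $- \frac{167985359}{8064} \approx -20832.0$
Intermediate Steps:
$s{\left(z \right)} = 1 + \frac{z}{2}$
$Q{\left(o,S \right)} = 1$ ($Q{\left(o,S \right)} = \left(1 + \frac{1}{2} \left(-4\right)\right)^{2} = \left(1 - 2\right)^{2} = \left(-1\right)^{2} = 1$)
$R = \frac{3889}{8064}$ ($R = \frac{-11668 + 1}{-7852 - 16340} = - \frac{11667}{-24192} = \left(-11667\right) \left(- \frac{1}{24192}\right) = \frac{3889}{8064} \approx 0.48227$)
$h = -20832$ ($h = 992 \left(-21\right) = -20832$)
$R + h = \frac{3889}{8064} - 20832 = - \frac{167985359}{8064}$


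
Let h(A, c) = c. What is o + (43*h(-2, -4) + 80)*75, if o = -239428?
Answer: -246328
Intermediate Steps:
o + (43*h(-2, -4) + 80)*75 = -239428 + (43*(-4) + 80)*75 = -239428 + (-172 + 80)*75 = -239428 - 92*75 = -239428 - 6900 = -246328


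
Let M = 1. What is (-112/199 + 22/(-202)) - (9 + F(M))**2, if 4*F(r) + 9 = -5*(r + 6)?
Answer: -93897/20099 ≈ -4.6717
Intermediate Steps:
F(r) = -39/4 - 5*r/4 (F(r) = -9/4 + (-5*(r + 6))/4 = -9/4 + (-5*(6 + r))/4 = -9/4 + (-30 - 5*r)/4 = -9/4 + (-15/2 - 5*r/4) = -39/4 - 5*r/4)
(-112/199 + 22/(-202)) - (9 + F(M))**2 = (-112/199 + 22/(-202)) - (9 + (-39/4 - 5/4*1))**2 = (-112*1/199 + 22*(-1/202)) - (9 + (-39/4 - 5/4))**2 = (-112/199 - 11/101) - (9 - 11)**2 = -13501/20099 - 1*(-2)**2 = -13501/20099 - 1*4 = -13501/20099 - 4 = -93897/20099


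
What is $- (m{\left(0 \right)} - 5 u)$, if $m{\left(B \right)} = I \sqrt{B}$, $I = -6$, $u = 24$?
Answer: $120$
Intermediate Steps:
$m{\left(B \right)} = - 6 \sqrt{B}$
$- (m{\left(0 \right)} - 5 u) = - (- 6 \sqrt{0} - 120) = - (\left(-6\right) 0 - 120) = - (0 - 120) = \left(-1\right) \left(-120\right) = 120$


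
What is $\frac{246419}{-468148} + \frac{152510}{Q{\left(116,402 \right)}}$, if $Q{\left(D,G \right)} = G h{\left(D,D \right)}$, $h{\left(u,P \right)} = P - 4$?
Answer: $\frac{7537810303}{2634736944} \approx 2.8609$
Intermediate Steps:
$h{\left(u,P \right)} = -4 + P$
$Q{\left(D,G \right)} = G \left(-4 + D\right)$
$\frac{246419}{-468148} + \frac{152510}{Q{\left(116,402 \right)}} = \frac{246419}{-468148} + \frac{152510}{402 \left(-4 + 116\right)} = 246419 \left(- \frac{1}{468148}\right) + \frac{152510}{402 \cdot 112} = - \frac{246419}{468148} + \frac{152510}{45024} = - \frac{246419}{468148} + 152510 \cdot \frac{1}{45024} = - \frac{246419}{468148} + \frac{76255}{22512} = \frac{7537810303}{2634736944}$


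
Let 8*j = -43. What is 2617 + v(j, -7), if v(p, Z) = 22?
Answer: 2639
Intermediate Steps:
j = -43/8 (j = (⅛)*(-43) = -43/8 ≈ -5.3750)
2617 + v(j, -7) = 2617 + 22 = 2639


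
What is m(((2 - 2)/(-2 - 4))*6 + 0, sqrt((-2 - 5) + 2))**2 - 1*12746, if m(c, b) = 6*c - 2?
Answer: -12742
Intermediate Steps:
m(c, b) = -2 + 6*c
m(((2 - 2)/(-2 - 4))*6 + 0, sqrt((-2 - 5) + 2))**2 - 1*12746 = (-2 + 6*(((2 - 2)/(-2 - 4))*6 + 0))**2 - 1*12746 = (-2 + 6*((0/(-6))*6 + 0))**2 - 12746 = (-2 + 6*((0*(-1/6))*6 + 0))**2 - 12746 = (-2 + 6*(0*6 + 0))**2 - 12746 = (-2 + 6*(0 + 0))**2 - 12746 = (-2 + 6*0)**2 - 12746 = (-2 + 0)**2 - 12746 = (-2)**2 - 12746 = 4 - 12746 = -12742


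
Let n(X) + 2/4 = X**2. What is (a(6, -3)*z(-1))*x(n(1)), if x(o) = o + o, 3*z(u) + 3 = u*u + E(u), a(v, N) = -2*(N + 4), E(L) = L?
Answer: 2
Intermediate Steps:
a(v, N) = -8 - 2*N (a(v, N) = -2*(4 + N) = -8 - 2*N)
z(u) = -1 + u/3 + u**2/3 (z(u) = -1 + (u*u + u)/3 = -1 + (u**2 + u)/3 = -1 + (u + u**2)/3 = -1 + (u/3 + u**2/3) = -1 + u/3 + u**2/3)
n(X) = -1/2 + X**2
x(o) = 2*o
(a(6, -3)*z(-1))*x(n(1)) = ((-8 - 2*(-3))*(-1 + (1/3)*(-1) + (1/3)*(-1)**2))*(2*(-1/2 + 1**2)) = ((-8 + 6)*(-1 - 1/3 + (1/3)*1))*(2*(-1/2 + 1)) = (-2*(-1 - 1/3 + 1/3))*(2*(1/2)) = -2*(-1)*1 = 2*1 = 2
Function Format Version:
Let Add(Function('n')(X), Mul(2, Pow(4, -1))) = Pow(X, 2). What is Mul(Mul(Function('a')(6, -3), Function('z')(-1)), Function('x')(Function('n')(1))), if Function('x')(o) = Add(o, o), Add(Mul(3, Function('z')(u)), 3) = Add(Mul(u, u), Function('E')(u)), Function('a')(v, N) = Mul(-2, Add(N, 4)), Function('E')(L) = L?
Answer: 2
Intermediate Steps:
Function('a')(v, N) = Add(-8, Mul(-2, N)) (Function('a')(v, N) = Mul(-2, Add(4, N)) = Add(-8, Mul(-2, N)))
Function('z')(u) = Add(-1, Mul(Rational(1, 3), u), Mul(Rational(1, 3), Pow(u, 2))) (Function('z')(u) = Add(-1, Mul(Rational(1, 3), Add(Mul(u, u), u))) = Add(-1, Mul(Rational(1, 3), Add(Pow(u, 2), u))) = Add(-1, Mul(Rational(1, 3), Add(u, Pow(u, 2)))) = Add(-1, Add(Mul(Rational(1, 3), u), Mul(Rational(1, 3), Pow(u, 2)))) = Add(-1, Mul(Rational(1, 3), u), Mul(Rational(1, 3), Pow(u, 2))))
Function('n')(X) = Add(Rational(-1, 2), Pow(X, 2))
Function('x')(o) = Mul(2, o)
Mul(Mul(Function('a')(6, -3), Function('z')(-1)), Function('x')(Function('n')(1))) = Mul(Mul(Add(-8, Mul(-2, -3)), Add(-1, Mul(Rational(1, 3), -1), Mul(Rational(1, 3), Pow(-1, 2)))), Mul(2, Add(Rational(-1, 2), Pow(1, 2)))) = Mul(Mul(Add(-8, 6), Add(-1, Rational(-1, 3), Mul(Rational(1, 3), 1))), Mul(2, Add(Rational(-1, 2), 1))) = Mul(Mul(-2, Add(-1, Rational(-1, 3), Rational(1, 3))), Mul(2, Rational(1, 2))) = Mul(Mul(-2, -1), 1) = Mul(2, 1) = 2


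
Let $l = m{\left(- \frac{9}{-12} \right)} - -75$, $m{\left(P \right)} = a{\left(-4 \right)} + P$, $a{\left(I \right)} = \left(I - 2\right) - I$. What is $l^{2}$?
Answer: $\frac{87025}{16} \approx 5439.1$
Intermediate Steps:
$a{\left(I \right)} = -2$ ($a{\left(I \right)} = \left(-2 + I\right) - I = -2$)
$m{\left(P \right)} = -2 + P$
$l = \frac{295}{4}$ ($l = \left(-2 - \frac{9}{-12}\right) - -75 = \left(-2 - - \frac{3}{4}\right) + 75 = \left(-2 + \frac{3}{4}\right) + 75 = - \frac{5}{4} + 75 = \frac{295}{4} \approx 73.75$)
$l^{2} = \left(\frac{295}{4}\right)^{2} = \frac{87025}{16}$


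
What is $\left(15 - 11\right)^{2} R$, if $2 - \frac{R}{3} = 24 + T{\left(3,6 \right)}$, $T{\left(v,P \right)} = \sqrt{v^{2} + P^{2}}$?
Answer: $-1056 - 144 \sqrt{5} \approx -1378.0$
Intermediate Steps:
$T{\left(v,P \right)} = \sqrt{P^{2} + v^{2}}$
$R = -66 - 9 \sqrt{5}$ ($R = 6 - 3 \left(24 + \sqrt{6^{2} + 3^{2}}\right) = 6 - 3 \left(24 + \sqrt{36 + 9}\right) = 6 - 3 \left(24 + \sqrt{45}\right) = 6 - 3 \left(24 + 3 \sqrt{5}\right) = 6 - \left(72 + 9 \sqrt{5}\right) = -66 - 9 \sqrt{5} \approx -86.125$)
$\left(15 - 11\right)^{2} R = \left(15 - 11\right)^{2} \left(-66 - 9 \sqrt{5}\right) = 4^{2} \left(-66 - 9 \sqrt{5}\right) = 16 \left(-66 - 9 \sqrt{5}\right) = -1056 - 144 \sqrt{5}$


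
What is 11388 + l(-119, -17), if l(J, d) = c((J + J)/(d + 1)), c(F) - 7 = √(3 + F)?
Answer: 11395 + √286/4 ≈ 11399.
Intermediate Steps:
c(F) = 7 + √(3 + F)
l(J, d) = 7 + √(3 + 2*J/(1 + d)) (l(J, d) = 7 + √(3 + (J + J)/(d + 1)) = 7 + √(3 + (2*J)/(1 + d)) = 7 + √(3 + 2*J/(1 + d)))
11388 + l(-119, -17) = 11388 + (7 + √((3 + 2*(-119) + 3*(-17))/(1 - 17))) = 11388 + (7 + √((3 - 238 - 51)/(-16))) = 11388 + (7 + √(-1/16*(-286))) = 11388 + (7 + √(143/8)) = 11388 + (7 + √286/4) = 11395 + √286/4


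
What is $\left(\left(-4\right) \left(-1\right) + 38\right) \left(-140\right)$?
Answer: $-5880$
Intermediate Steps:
$\left(\left(-4\right) \left(-1\right) + 38\right) \left(-140\right) = \left(4 + 38\right) \left(-140\right) = 42 \left(-140\right) = -5880$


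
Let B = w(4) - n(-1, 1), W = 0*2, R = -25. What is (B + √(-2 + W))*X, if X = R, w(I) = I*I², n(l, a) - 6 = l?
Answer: -1475 - 25*I*√2 ≈ -1475.0 - 35.355*I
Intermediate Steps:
n(l, a) = 6 + l
W = 0
w(I) = I³
X = -25
B = 59 (B = 4³ - (6 - 1) = 64 - 1*5 = 64 - 5 = 59)
(B + √(-2 + W))*X = (59 + √(-2 + 0))*(-25) = (59 + √(-2))*(-25) = (59 + I*√2)*(-25) = -1475 - 25*I*√2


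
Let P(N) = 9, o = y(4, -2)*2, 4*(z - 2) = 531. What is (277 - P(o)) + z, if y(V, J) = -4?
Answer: 1611/4 ≈ 402.75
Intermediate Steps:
z = 539/4 (z = 2 + (¼)*531 = 2 + 531/4 = 539/4 ≈ 134.75)
o = -8 (o = -4*2 = -8)
(277 - P(o)) + z = (277 - 1*9) + 539/4 = (277 - 9) + 539/4 = 268 + 539/4 = 1611/4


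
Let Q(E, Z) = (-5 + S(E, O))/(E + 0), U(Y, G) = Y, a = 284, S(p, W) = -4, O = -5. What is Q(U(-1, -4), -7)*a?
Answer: 2556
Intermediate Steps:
Q(E, Z) = -9/E (Q(E, Z) = (-5 - 4)/(E + 0) = -9/E)
Q(U(-1, -4), -7)*a = -9/(-1)*284 = -9*(-1)*284 = 9*284 = 2556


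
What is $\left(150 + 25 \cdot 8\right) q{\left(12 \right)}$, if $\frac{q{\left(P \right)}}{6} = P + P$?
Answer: $50400$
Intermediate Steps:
$q{\left(P \right)} = 12 P$ ($q{\left(P \right)} = 6 \left(P + P\right) = 6 \cdot 2 P = 12 P$)
$\left(150 + 25 \cdot 8\right) q{\left(12 \right)} = \left(150 + 25 \cdot 8\right) 12 \cdot 12 = \left(150 + 200\right) 144 = 350 \cdot 144 = 50400$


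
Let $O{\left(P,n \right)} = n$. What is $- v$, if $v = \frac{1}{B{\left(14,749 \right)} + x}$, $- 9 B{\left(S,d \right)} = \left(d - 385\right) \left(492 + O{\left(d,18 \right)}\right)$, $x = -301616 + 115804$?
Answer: $\frac{3}{619316} \approx 4.8441 \cdot 10^{-6}$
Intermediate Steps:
$x = -185812$
$B{\left(S,d \right)} = \frac{65450}{3} - \frac{170 d}{3}$ ($B{\left(S,d \right)} = - \frac{\left(d - 385\right) \left(492 + 18\right)}{9} = - \frac{\left(-385 + d\right) 510}{9} = - \frac{-196350 + 510 d}{9} = \frac{65450}{3} - \frac{170 d}{3}$)
$v = - \frac{3}{619316}$ ($v = \frac{1}{\left(\frac{65450}{3} - \frac{127330}{3}\right) - 185812} = \frac{1}{- \frac{61880}{3} - 185812} = \frac{1}{- \frac{619316}{3}} = - \frac{3}{619316} \approx -4.8441 \cdot 10^{-6}$)
$- v = \left(-1\right) \left(- \frac{3}{619316}\right) = \frac{3}{619316}$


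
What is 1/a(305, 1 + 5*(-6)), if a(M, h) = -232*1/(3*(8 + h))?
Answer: 63/232 ≈ 0.27155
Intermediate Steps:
a(M, h) = -232/(24 + 3*h)
1/a(305, 1 + 5*(-6)) = 1/(-232/(24 + 3*(1 + 5*(-6)))) = 1/(-232/(24 + 3*(1 - 30))) = 1/(-232/(24 + 3*(-29))) = 1/(-232/(24 - 87)) = 1/(-232/(-63)) = 1/(-232*(-1/63)) = 1/(232/63) = 63/232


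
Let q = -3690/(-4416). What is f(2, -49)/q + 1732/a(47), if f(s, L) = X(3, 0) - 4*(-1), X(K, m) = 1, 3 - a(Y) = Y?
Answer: -45163/1353 ≈ -33.380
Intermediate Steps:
a(Y) = 3 - Y
f(s, L) = 5 (f(s, L) = 1 - 4*(-1) = 1 + 4 = 5)
q = 615/736 (q = -3690*(-1/4416) = 615/736 ≈ 0.83560)
f(2, -49)/q + 1732/a(47) = 5/(615/736) + 1732/(3 - 1*47) = 5*(736/615) + 1732/(3 - 47) = 736/123 + 1732/(-44) = 736/123 + 1732*(-1/44) = 736/123 - 433/11 = -45163/1353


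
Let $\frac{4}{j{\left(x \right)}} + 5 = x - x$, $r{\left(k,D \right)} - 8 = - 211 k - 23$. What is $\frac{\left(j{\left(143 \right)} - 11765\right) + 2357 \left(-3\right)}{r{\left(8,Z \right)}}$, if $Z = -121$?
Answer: $\frac{94184}{8515} \approx 11.061$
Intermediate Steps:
$r{\left(k,D \right)} = -15 - 211 k$ ($r{\left(k,D \right)} = 8 - \left(23 + 211 k\right) = -15 - 211 k$)
$j{\left(x \right)} = - \frac{4}{5}$ ($j{\left(x \right)} = \frac{4}{-5 + \left(x - x\right)} = \frac{4}{-5 + 0} = \frac{4}{-5} = 4 \left(- \frac{1}{5}\right) = - \frac{4}{5}$)
$\frac{\left(j{\left(143 \right)} - 11765\right) + 2357 \left(-3\right)}{r{\left(8,Z \right)}} = \frac{\left(- \frac{4}{5} - 11765\right) + 2357 \left(-3\right)}{-15 - 1688} = \frac{- \frac{58829}{5} - 7071}{-15 - 1688} = - \frac{94184}{5 \left(-1703\right)} = \left(- \frac{94184}{5}\right) \left(- \frac{1}{1703}\right) = \frac{94184}{8515}$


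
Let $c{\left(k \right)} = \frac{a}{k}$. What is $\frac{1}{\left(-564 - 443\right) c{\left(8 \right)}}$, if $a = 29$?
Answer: $- \frac{8}{29203} \approx -0.00027394$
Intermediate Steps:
$c{\left(k \right)} = \frac{29}{k}$
$\frac{1}{\left(-564 - 443\right) c{\left(8 \right)}} = \frac{1}{\left(-564 - 443\right) \frac{29}{8}} = \frac{1}{\left(-1007\right) 29 \cdot \frac{1}{8}} = - \frac{1}{1007 \cdot \frac{29}{8}} = \left(- \frac{1}{1007}\right) \frac{8}{29} = - \frac{8}{29203}$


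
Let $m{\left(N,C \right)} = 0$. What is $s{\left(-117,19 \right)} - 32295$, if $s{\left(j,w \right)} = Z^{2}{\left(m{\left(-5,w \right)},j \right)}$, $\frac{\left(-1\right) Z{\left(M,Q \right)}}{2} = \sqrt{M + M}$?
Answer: $-32295$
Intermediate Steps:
$Z{\left(M,Q \right)} = - 2 \sqrt{2} \sqrt{M}$ ($Z{\left(M,Q \right)} = - 2 \sqrt{M + M} = - 2 \sqrt{2 M} = - 2 \sqrt{2} \sqrt{M}$)
$s{\left(j,w \right)} = 0$ ($s{\left(j,w \right)} = \left(- 2 \sqrt{2} \sqrt{0}\right)^{2} = \left(\left(-2\right) \sqrt{2} \cdot 0\right)^{2} = 0^{2} = 0$)
$s{\left(-117,19 \right)} - 32295 = 0 - 32295 = -32295$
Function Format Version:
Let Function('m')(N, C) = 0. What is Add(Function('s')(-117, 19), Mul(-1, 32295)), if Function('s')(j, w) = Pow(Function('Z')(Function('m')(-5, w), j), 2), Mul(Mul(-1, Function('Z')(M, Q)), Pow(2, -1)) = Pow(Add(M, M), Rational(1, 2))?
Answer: -32295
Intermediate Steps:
Function('Z')(M, Q) = Mul(-2, Pow(2, Rational(1, 2)), Pow(M, Rational(1, 2))) (Function('Z')(M, Q) = Mul(-2, Pow(Add(M, M), Rational(1, 2))) = Mul(-2, Pow(Mul(2, M), Rational(1, 2))) = Mul(-2, Mul(Pow(2, Rational(1, 2)), Pow(M, Rational(1, 2)))) = Mul(-2, Pow(2, Rational(1, 2)), Pow(M, Rational(1, 2))))
Function('s')(j, w) = 0 (Function('s')(j, w) = Pow(Mul(-2, Pow(2, Rational(1, 2)), Pow(0, Rational(1, 2))), 2) = Pow(Mul(-2, Pow(2, Rational(1, 2)), 0), 2) = Pow(0, 2) = 0)
Add(Function('s')(-117, 19), Mul(-1, 32295)) = Add(0, Mul(-1, 32295)) = Add(0, -32295) = -32295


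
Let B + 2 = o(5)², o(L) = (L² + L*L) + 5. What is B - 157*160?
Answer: -22097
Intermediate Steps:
o(L) = 5 + 2*L² (o(L) = (L² + L²) + 5 = 2*L² + 5 = 5 + 2*L²)
B = 3023 (B = -2 + (5 + 2*5²)² = -2 + (5 + 2*25)² = -2 + (5 + 50)² = -2 + 55² = -2 + 3025 = 3023)
B - 157*160 = 3023 - 157*160 = 3023 - 25120 = -22097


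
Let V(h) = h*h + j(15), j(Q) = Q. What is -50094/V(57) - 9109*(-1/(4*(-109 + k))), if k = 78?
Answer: -1497643/16864 ≈ -88.807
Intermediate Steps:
V(h) = 15 + h**2 (V(h) = h*h + 15 = h**2 + 15 = 15 + h**2)
-50094/V(57) - 9109*(-1/(4*(-109 + k))) = -50094/(15 + 57**2) - 9109*(-1/(4*(-109 + 78))) = -50094/(15 + 3249) - 9109/((-31*(-4))) = -50094/3264 - 9109/124 = -50094*1/3264 - 9109*1/124 = -8349/544 - 9109/124 = -1497643/16864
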